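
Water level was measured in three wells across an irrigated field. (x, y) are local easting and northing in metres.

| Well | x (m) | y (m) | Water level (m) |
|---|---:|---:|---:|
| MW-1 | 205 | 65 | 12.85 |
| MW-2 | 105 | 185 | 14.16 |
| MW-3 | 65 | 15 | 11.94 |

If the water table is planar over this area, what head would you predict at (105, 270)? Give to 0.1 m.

Taking MW-1 as reference: MW-2−MW-1 = (-100, 120, +1.31); MW-3−MW-1 = (-140, -50, -0.91).
Solve a·Δx + b·Δy = Δh: det = (-100)·(-50) − (-140)·120 = 21800.
∂h/∂x = [(+1.31)·(-50) − (-0.91)·120] / 21800 = +0.002005
∂h/∂y = [(-100)·(-0.91) − (-140)·(+1.31)] / 21800 = +0.01259
h(105, 270) = 12.85 + (+0.002005)·(-100) + (+0.01259)·(205) = 12.85 -0.200 +2.580 = 15.230 m.

15.2 m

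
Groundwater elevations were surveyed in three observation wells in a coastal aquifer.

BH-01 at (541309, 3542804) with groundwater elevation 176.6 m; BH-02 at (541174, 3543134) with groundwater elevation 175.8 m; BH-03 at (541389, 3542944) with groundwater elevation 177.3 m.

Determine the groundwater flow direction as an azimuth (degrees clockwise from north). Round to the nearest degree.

Differences from BH-01: to BH-02 (Δx, Δy, Δh) = (-135, 330, -0.8); to BH-03 = (80, 140, +0.7).
Solve a·Δx + b·Δy = Δh: det = (-135)·140 − 80·330 = -45300.
∂h/∂x = [(-0.8)·140 − (+0.7)·330] / -45300 = +0.007572
∂h/∂y = [(-135)·(+0.7) − 80·(-0.8)] / -45300 = +0.0006733
Flow direction (−∇h) has components (-0.007572 E, -0.0006733 N).
Azimuth = atan2(E, N) = atan2(-0.007572, -0.0006733) = 264.9° ≈ 265°.

265°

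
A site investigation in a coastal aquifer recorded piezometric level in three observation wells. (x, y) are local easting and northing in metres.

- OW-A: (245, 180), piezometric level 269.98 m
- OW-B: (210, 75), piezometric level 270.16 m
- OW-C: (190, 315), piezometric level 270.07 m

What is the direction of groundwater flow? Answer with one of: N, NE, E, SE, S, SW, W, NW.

E

Three-point gradient (reference OW-A): Δ to OW-B = (-35, -105, +0.18), Δ to OW-C = (-55, 135, +0.09).
∂h/∂x = -0.003214, ∂h/∂y = -0.0006429 (det = -10500).
Flow = −∇h = (+0.003214 east, +0.0006429 north), which points east.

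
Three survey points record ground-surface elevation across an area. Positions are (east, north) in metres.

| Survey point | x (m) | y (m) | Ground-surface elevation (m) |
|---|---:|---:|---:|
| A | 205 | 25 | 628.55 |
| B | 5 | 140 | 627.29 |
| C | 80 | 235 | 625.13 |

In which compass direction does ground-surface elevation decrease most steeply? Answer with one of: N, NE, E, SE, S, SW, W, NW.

Differences from A: to B (Δx, Δy, Δh) = (-200, 115, -1.26); to C = (-125, 210, -3.42).
Solve a·Δx + b·Δy = Δz: det = (-200)·210 − (-125)·115 = -27625.
∂z/∂x = [(-1.26)·210 − (-3.42)·115] / -27625 = -0.004659
∂z/∂y = [(-200)·(-3.42) − (-125)·(-1.26)] / -27625 = -0.01906
Steepest decrease is along −∇f = (+0.004659 E, +0.01906 N) → north.

N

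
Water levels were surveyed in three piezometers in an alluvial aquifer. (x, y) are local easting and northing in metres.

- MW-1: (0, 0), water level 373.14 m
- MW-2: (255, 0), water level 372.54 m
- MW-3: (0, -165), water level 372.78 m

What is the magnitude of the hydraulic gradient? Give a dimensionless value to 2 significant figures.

0.0032

∂h/∂x = (372.54 − 373.14) / (255 − 0) = -0.002353
∂h/∂y = (372.78 − 373.14) / (-165 − 0) = +0.002182
|∇h| = √(-0.002353² + 0.002182²) = 0.003209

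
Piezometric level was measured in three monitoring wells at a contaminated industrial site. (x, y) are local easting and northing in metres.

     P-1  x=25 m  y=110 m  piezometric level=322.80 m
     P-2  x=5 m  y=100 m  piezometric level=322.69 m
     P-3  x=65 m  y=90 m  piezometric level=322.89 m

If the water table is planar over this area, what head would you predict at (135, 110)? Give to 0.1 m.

323.2 m

Differences from P-1: to P-2 (Δx, Δy, Δh) = (-20, -10, -0.11); to P-3 = (40, -20, +0.09).
Determinant of the coordinate differences = (-20)·(-20) − 40·(-10) = 800.
∂h/∂x = [(-0.11)·(-20) − (+0.09)·(-10)] / 800 = +0.003875
∂h/∂y = [(-20)·(+0.09) − 40·(-0.11)] / 800 = +0.003250
h(135, 110) = 322.80 + (+0.003875)·(110) + (+0.003250)·(0) = 322.80 +0.426 +0.000 = 323.226 m.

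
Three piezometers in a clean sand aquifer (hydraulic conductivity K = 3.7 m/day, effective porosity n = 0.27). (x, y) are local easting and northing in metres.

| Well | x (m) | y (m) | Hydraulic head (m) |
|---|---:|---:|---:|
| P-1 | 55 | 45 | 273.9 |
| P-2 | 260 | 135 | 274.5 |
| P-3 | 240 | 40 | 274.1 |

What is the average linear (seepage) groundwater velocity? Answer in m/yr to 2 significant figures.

21 m/yr

Differences from P-1: to P-2 (Δx, Δy, Δh) = (205, 90, +0.6); to P-3 = (185, -5, +0.2).
Solve a·Δx + b·Δy = Δh: det = 205·(-5) − 185·90 = -17675.
∂h/∂x = [(+0.6)·(-5) − (+0.2)·90] / -17675 = +0.001188
∂h/∂y = [205·(+0.2) − 185·(+0.6)] / -17675 = +0.003960
|∇h| = √(0.001188² + 0.003960²) = 0.004134
Seepage velocity v = K·i/n = 3.7 × 0.004134 / 0.27 = 0.05665 m/day = 20.69 m/yr.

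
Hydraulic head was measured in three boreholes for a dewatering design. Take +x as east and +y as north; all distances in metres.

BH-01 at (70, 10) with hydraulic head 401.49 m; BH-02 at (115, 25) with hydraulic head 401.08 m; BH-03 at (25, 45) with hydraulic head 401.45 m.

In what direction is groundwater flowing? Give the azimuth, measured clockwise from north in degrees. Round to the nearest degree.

Taking BH-01 as reference: BH-02−BH-01 = (45, 15, -0.41); BH-03−BH-01 = (-45, 35, -0.04).
Determinant of the coordinate differences = 45·35 − (-45)·15 = 2250.
∂h/∂x = [(-0.41)·35 − (-0.04)·15] / 2250 = -0.006111
∂h/∂y = [45·(-0.04) − (-45)·(-0.41)] / 2250 = -0.009000
Flow direction (−∇h) has components (+0.006111 E, +0.009000 N).
Azimuth = atan2(E, N) = atan2(+0.006111, +0.009000) = 34.2° ≈ 034°.

034°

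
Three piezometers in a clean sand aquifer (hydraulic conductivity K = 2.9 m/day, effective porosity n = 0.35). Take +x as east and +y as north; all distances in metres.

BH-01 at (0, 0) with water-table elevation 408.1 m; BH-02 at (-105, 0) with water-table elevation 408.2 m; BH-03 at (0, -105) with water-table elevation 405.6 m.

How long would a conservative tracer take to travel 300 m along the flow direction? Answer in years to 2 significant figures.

∂h/∂x = (408.2 − 408.1) / (-105 − 0) = -0.0009524
∂h/∂y = (405.6 − 408.1) / (-105 − 0) = +0.02381
|∇h| = √(-0.0009524² + 0.02381²) = 0.02383
Seepage velocity v = K·i/n = 2.9 × 0.02383 / 0.35 = 0.1974 m/day.
t = 300 / 0.1974 = 1520 days = 4.16 years.

4.2 years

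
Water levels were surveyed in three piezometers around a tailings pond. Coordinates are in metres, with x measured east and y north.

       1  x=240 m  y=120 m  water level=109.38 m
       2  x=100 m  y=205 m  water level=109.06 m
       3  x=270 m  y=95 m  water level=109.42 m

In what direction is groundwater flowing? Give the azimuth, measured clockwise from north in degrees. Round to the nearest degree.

Three-point gradient (reference 1): Δ to 2 = (-140, 85, -0.32), Δ to 3 = (30, -25, +0.04).
∂h/∂x = +0.004842, ∂h/∂y = +0.004211 (det = 950).
Flow direction (−∇h) has components (-0.004842 E, -0.004211 N).
Azimuth = atan2(E, N) = atan2(-0.004842, -0.004211) = 229.0° ≈ 229°.

229°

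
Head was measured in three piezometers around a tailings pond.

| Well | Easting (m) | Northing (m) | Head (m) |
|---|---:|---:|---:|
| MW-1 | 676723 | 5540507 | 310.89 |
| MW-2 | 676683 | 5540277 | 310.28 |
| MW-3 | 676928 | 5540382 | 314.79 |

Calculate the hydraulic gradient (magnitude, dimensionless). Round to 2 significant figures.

Taking MW-1 as reference: MW-2−MW-1 = (-40, -230, -0.61); MW-3−MW-1 = (205, -125, +3.90).
Solve a·Δx + b·Δy = Δh: det = (-40)·(-125) − 205·(-230) = 52150.
∂h/∂x = [(-0.61)·(-125) − (+3.90)·(-230)] / 52150 = +0.01866
∂h/∂y = [(-40)·(+3.90) − 205·(-0.61)] / 52150 = -0.0005935
|∇h| = √(0.01866² + -0.0005935²) = 0.01867

0.019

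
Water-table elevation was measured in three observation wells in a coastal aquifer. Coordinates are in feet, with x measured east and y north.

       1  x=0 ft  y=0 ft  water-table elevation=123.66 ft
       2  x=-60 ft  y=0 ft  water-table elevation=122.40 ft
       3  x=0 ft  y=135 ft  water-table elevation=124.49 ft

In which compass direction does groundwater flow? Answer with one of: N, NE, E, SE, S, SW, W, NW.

∂h/∂x = (122.40 − 123.66) / (-60 − 0) = +0.02100
∂h/∂y = (124.49 − 123.66) / (135 − 0) = +0.006148
Flow = −∇h = (-0.02100 east, -0.006148 north), which points west.

W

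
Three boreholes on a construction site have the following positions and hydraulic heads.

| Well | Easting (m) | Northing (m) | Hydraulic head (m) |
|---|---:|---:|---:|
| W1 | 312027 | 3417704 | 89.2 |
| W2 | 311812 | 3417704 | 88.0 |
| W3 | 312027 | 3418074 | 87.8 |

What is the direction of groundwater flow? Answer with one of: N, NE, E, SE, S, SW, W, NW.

NW

∂h/∂x = (88.0 − 89.2) / (311812 − 312027) = +0.005581
∂h/∂y = (87.8 − 89.2) / (3418074 − 3417704) = -0.003784
Flow = −∇h = (-0.005581 east, +0.003784 north), which points northwest.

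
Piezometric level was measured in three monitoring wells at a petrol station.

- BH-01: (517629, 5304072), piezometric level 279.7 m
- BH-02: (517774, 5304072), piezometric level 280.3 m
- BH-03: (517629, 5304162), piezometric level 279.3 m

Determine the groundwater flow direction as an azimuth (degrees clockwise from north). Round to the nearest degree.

317°

∂h/∂x = (280.3 − 279.7) / (517774 − 517629) = +0.004138
∂h/∂y = (279.3 − 279.7) / (5304162 − 5304072) = -0.004444
Flow direction (−∇h) has components (-0.004138 E, +0.004444 N).
Azimuth = atan2(E, N) = atan2(-0.004138, +0.004444) = 317.0° ≈ 317°.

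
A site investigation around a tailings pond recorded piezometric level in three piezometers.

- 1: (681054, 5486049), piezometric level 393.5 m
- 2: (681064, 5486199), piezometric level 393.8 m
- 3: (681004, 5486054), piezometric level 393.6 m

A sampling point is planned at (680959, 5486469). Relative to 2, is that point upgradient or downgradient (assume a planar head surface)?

Taking 1 as reference: 2−1 = (10, 150, +0.3); 3−1 = (-50, 5, +0.1).
Solve a·Δx + b·Δy = Δh: det = 10·5 − (-50)·150 = 7550.
∂h/∂x = [(+0.3)·5 − (+0.1)·150] / 7550 = -0.001788
∂h/∂y = [10·(+0.1) − (-50)·(+0.3)] / 7550 = +0.002119
Head at (680959, 5486469) = 393.5 + (-0.001788)·(-95) + (+0.002119)·(420) = 394.56 m.
That is higher than the 393.8 m at 2, so the point is upgradient.

upgradient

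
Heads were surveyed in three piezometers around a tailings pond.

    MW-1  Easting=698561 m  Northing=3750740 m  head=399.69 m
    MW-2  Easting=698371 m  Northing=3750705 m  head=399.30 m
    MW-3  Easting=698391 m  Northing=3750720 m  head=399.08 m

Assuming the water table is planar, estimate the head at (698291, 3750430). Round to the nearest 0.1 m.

405.1 m

Three-point gradient (reference MW-1): Δ to MW-2 = (-190, -35, -0.39), Δ to MW-3 = (-170, -20, -0.61).
∂h/∂x = +0.006302, ∂h/∂y = -0.02307 (det = -2150).
h(698291, 3750430) = 399.69 + (+0.006302)·(-270) + (-0.02307)·(-310) = 399.69 -1.702 +7.152 = 405.140 m.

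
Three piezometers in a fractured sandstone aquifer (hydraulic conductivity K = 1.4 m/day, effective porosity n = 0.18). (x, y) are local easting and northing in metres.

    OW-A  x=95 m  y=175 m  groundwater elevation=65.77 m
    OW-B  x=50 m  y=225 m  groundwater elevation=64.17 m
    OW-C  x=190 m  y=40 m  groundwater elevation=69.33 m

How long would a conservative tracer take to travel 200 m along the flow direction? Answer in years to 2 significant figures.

2.4 years

Differences from OW-A: to OW-B (Δx, Δy, Δh) = (-45, 50, -1.60); to OW-C = (95, -135, +3.56).
Determinant of the coordinate differences = (-45)·(-135) − 95·50 = 1325.
∂h/∂x = [(-1.60)·(-135) − (+3.56)·50] / 1325 = +0.02868
∂h/∂y = [(-45)·(+3.56) − 95·(-1.60)] / 1325 = -0.006189
|∇h| = √(0.02868² + -0.006189²) = 0.02934
Seepage velocity v = K·i/n = 1.4 × 0.02934 / 0.18 = 0.2282 m/day.
t = 200 / 0.2282 = 876.4 days = 2.4 years.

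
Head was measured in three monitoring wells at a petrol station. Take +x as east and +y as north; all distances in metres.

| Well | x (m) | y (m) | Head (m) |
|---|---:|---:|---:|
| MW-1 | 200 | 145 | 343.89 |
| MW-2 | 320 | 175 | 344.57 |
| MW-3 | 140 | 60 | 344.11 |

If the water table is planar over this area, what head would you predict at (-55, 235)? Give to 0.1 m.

341.2 m

With h = a·x + b·y + c and MW-1 as origin, the differences give:
  120·a + 30·b = +0.68
  (-60)·a + (-85)·b = +0.22
Eliminate b (×(-85) and ×30, subtract): -8400·a = -64.400 → a = ∂h/∂x = +0.007667
Back-substitute: b = ∂h/∂y = -0.008000.
h(-55, 235) = 343.89 + (+0.007667)·(-255) + (-0.008000)·(90) = 343.89 -1.955 -0.720 = 341.215 m.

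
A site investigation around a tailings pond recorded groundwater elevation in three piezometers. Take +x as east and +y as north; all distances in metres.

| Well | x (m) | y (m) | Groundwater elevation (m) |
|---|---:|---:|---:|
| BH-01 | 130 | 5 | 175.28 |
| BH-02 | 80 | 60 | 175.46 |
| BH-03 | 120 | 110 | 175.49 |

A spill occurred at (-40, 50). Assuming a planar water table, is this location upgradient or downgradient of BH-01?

upgradient

With h = a·x + b·y + c and BH-01 as origin, the differences give:
  (-50)·a + 55·b = +0.18
  (-10)·a + 105·b = +0.21
Eliminate b (×105 and ×55, subtract): -4700·a = 7.350 → a = ∂h/∂x = -0.001564
Back-substitute: b = ∂h/∂y = +0.001851.
Head at (-40, 50) = 175.28 + (-0.001564)·(-170) + (+0.001851)·(45) = 175.63 m.
That is higher than the 175.28 m at BH-01, so the point is upgradient.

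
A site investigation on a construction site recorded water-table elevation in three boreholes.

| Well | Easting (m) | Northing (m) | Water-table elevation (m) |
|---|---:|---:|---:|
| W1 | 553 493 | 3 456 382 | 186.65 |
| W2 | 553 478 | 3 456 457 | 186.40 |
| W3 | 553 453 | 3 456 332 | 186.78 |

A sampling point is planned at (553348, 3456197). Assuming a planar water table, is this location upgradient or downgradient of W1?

upgradient

Taking W1 as reference: W2−W1 = (-15, 75, -0.25); W3−W1 = (-40, -50, +0.13).
Determinant of the coordinate differences = (-15)·(-50) − (-40)·75 = 3750.
∂h/∂x = [(-0.25)·(-50) − (+0.13)·75] / 3750 = +0.0007333
∂h/∂y = [(-15)·(+0.13) − (-40)·(-0.25)] / 3750 = -0.003187
Head at (553348, 3456197) = 186.65 + (+0.0007333)·(-145) + (-0.003187)·(-185) = 187.13 m.
That is higher than the 186.65 m at W1, so the point is upgradient.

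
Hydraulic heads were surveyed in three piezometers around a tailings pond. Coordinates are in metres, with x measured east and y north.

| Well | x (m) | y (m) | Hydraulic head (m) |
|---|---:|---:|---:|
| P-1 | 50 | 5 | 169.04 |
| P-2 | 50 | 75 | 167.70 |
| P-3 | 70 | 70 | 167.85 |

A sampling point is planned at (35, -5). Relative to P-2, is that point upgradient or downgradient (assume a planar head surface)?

upgradient

Differences from P-1: to P-2 (Δx, Δy, Δh) = (0, 70, -1.34); to P-3 = (20, 65, -1.19).
Solve a·Δx + b·Δy = Δh: det = 0·65 − 20·70 = -1400.
∂h/∂x = [(-1.34)·65 − (-1.19)·70] / -1400 = +0.002714
∂h/∂y = [0·(-1.19) − 20·(-1.34)] / -1400 = -0.01914
Head at (35, -5) = 169.04 + (+0.002714)·(-15) + (-0.01914)·(-10) = 169.19 m.
That is higher than the 167.70 m at P-2, so the point is upgradient.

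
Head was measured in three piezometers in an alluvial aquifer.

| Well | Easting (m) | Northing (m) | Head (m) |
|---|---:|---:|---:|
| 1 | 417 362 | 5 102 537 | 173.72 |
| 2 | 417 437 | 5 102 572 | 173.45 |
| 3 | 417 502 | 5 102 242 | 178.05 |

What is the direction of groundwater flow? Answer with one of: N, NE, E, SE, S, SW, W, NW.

Three-point gradient (reference 1): Δ to 2 = (75, 35, -0.27), Δ to 3 = (140, -295, +4.33).
∂h/∂x = +0.002660, ∂h/∂y = -0.01342 (det = -27025).
Flow = −∇h = (-0.002660 east, +0.01342 north), which points north.

N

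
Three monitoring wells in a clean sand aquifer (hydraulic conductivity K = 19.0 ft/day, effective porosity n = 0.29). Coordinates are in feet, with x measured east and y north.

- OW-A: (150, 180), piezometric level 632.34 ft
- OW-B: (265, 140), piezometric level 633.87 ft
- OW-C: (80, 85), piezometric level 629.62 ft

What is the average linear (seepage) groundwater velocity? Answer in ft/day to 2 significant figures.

1.6 ft/day

Taking OW-A as reference: OW-B−OW-A = (115, -40, +1.53); OW-C−OW-A = (-70, -95, -2.72).
Determinant of the coordinate differences = 115·(-95) − (-70)·(-40) = -13725.
∂h/∂x = [(+1.53)·(-95) − (-2.72)·(-40)] / -13725 = +0.01852
∂h/∂y = [115·(-2.72) − (-70)·(+1.53)] / -13725 = +0.01499
|∇h| = √(0.01852² + 0.01499²) = 0.02383
Seepage velocity v = K·i/n = 19.0 × 0.02383 / 0.29 = 1.561 ft/day.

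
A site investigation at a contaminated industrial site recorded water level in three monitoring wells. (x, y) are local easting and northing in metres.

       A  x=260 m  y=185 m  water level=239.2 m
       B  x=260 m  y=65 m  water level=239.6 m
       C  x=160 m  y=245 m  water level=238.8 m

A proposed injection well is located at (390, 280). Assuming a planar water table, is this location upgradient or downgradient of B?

Three-point gradient (reference A): Δ to B = (0, -120, +0.4), Δ to C = (-100, 60, -0.4).
∂h/∂x = +0.002000, ∂h/∂y = -0.003333 (det = -12000).
Head at (390, 280) = 239.2 + (+0.002000)·(130) + (-0.003333)·(95) = 239.14 m.
That is lower than the 239.6 m at B, so the point is downgradient.

downgradient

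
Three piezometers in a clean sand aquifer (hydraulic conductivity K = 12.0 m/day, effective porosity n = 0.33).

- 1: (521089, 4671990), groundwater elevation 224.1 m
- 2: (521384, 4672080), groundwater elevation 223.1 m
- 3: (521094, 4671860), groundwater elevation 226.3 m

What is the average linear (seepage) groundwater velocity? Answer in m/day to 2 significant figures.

0.62 m/day

Taking 1 as reference: 2−1 = (295, 90, -1.0); 3−1 = (5, -130, +2.2).
Solve a·Δx + b·Δy = Δh: det = 295·(-130) − 5·90 = -38800.
∂h/∂x = [(-1.0)·(-130) − (+2.2)·90] / -38800 = +0.001753
∂h/∂y = [295·(+2.2) − 5·(-1.0)] / -38800 = -0.01686
|∇h| = √(0.001753² + -0.01686²) = 0.01695
Seepage velocity v = K·i/n = 12.0 × 0.01695 / 0.33 = 0.6164 m/day.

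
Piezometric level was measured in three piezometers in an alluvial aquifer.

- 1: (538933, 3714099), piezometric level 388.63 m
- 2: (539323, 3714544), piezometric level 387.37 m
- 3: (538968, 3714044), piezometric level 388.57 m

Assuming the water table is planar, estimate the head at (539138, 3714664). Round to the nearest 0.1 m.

387.8 m

Taking 1 as reference: 2−1 = (390, 445, -1.26); 3−1 = (35, -55, -0.06).
Determinant of the coordinate differences = 390·(-55) − 35·445 = -37025.
∂h/∂x = [(-1.26)·(-55) − (-0.06)·445] / -37025 = -0.002593
∂h/∂y = [390·(-0.06) − 35·(-1.26)] / -37025 = -0.0005591
h(539138, 3714664) = 388.63 + (-0.002593)·(205) + (-0.0005591)·(565) = 388.63 -0.532 -0.316 = 387.783 m.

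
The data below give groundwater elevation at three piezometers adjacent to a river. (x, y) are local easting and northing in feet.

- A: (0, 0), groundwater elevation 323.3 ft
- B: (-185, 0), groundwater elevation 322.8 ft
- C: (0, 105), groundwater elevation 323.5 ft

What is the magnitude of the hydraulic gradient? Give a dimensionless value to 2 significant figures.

∂h/∂x = (322.8 − 323.3) / (-185 − 0) = +0.002703
∂h/∂y = (323.5 − 323.3) / (105 − 0) = +0.001905
|∇h| = √(0.002703² + 0.001905²) = 0.003307

0.0033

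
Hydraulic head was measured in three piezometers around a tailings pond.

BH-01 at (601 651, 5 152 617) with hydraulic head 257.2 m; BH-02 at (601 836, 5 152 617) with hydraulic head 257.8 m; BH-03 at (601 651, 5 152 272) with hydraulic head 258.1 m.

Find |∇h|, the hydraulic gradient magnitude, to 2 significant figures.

0.0042

∂h/∂x = (257.8 − 257.2) / (601836 − 601651) = +0.003243
∂h/∂y = (258.1 − 257.2) / (5152272 − 5152617) = -0.002609
|∇h| = √(0.003243² + -0.002609²) = 0.004162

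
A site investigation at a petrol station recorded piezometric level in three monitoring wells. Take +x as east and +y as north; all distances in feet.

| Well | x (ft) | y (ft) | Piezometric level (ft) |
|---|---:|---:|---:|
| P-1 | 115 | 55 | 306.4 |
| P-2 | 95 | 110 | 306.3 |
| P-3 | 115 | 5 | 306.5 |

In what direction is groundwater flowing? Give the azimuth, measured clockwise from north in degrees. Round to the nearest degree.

Three-point gradient (reference P-1): Δ to P-2 = (-20, 55, -0.1), Δ to P-3 = (0, -50, +0.1).
∂h/∂x = -0.0005000, ∂h/∂y = -0.002000 (det = 1000).
Flow direction (−∇h) has components (+0.0005000 E, +0.002000 N).
Azimuth = atan2(E, N) = atan2(+0.0005000, +0.002000) = 14.0° ≈ 014°.

014°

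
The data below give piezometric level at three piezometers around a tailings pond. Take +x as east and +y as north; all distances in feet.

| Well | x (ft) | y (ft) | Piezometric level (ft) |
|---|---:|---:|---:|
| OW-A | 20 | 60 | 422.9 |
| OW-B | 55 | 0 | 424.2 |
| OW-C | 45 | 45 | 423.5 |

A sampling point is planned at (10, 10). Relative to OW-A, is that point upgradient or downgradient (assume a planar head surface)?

Differences from OW-A: to OW-B (Δx, Δy, Δh) = (35, -60, +1.3); to OW-C = (25, -15, +0.6).
Determinant of the coordinate differences = 35·(-15) − 25·(-60) = 975.
∂h/∂x = [(+1.3)·(-15) − (+0.6)·(-60)] / 975 = +0.01692
∂h/∂y = [35·(+0.6) − 25·(+1.3)] / 975 = -0.01179
Head at (10, 10) = 422.9 + (+0.01692)·(-10) + (-0.01179)·(-50) = 423.32 ft.
That is higher than the 422.9 ft at OW-A, so the point is upgradient.

upgradient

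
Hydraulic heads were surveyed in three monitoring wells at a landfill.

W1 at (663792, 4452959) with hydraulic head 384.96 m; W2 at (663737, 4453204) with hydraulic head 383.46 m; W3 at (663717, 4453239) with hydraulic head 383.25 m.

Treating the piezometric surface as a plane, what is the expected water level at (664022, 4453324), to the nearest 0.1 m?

Differences from W1: to W2 (Δx, Δy, Δh) = (-55, 245, -1.50); to W3 = (-75, 280, -1.71).
Solve a·Δx + b·Δy = Δh: det = (-55)·280 − (-75)·245 = 2975.
∂h/∂x = [(-1.50)·280 − (-1.71)·245] / 2975 = -0.0003529
∂h/∂y = [(-55)·(-1.71) − (-75)·(-1.50)] / 2975 = -0.006202
h(664022, 4453324) = 384.96 + (-0.0003529)·(230) + (-0.006202)·(365) = 384.96 -0.081 -2.264 = 382.615 m.

382.6 m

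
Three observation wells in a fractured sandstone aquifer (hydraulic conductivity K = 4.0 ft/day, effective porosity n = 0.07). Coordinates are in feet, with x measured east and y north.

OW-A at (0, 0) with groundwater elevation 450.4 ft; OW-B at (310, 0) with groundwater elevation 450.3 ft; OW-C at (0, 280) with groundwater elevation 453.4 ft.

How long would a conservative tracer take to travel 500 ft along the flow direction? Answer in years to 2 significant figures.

∂h/∂x = (450.3 − 450.4) / (310 − 0) = -0.0003226
∂h/∂y = (453.4 − 450.4) / (280 − 0) = +0.01071
|∇h| = √(-0.0003226² + 0.01071²) = 0.01071
Seepage velocity v = K·i/n = 4.0 × 0.01071 / 0.07 = 0.612 ft/day.
t = 500 / 0.612 = 817 days = 2.24 years.

2.2 years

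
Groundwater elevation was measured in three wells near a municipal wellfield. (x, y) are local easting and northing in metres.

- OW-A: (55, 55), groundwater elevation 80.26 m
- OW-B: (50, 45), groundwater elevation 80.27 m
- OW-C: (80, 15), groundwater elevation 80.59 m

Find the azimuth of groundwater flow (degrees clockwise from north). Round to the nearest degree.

Taking OW-A as reference: OW-B−OW-A = (-5, -10, +0.01); OW-C−OW-A = (25, -40, +0.33).
Solve a·Δx + b·Δy = Δh: det = (-5)·(-40) − 25·(-10) = 450.
∂h/∂x = [(+0.01)·(-40) − (+0.33)·(-10)] / 450 = +0.006444
∂h/∂y = [(-5)·(+0.33) − 25·(+0.01)] / 450 = -0.004222
Flow direction (−∇h) has components (-0.006444 E, +0.004222 N).
Azimuth = atan2(E, N) = atan2(-0.006444, +0.004222) = 303.2° ≈ 303°.

303°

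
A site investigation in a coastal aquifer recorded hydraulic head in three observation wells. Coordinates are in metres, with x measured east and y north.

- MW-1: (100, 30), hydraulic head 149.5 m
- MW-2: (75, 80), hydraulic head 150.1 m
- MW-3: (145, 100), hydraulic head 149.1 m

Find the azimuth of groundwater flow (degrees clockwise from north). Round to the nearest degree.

105°

Taking MW-1 as reference: MW-2−MW-1 = (-25, 50, +0.6); MW-3−MW-1 = (45, 70, -0.4).
Solve a·Δx + b·Δy = Δh: det = (-25)·70 − 45·50 = -4000.
∂h/∂x = [(+0.6)·70 − (-0.4)·50] / -4000 = -0.01550
∂h/∂y = [(-25)·(-0.4) − 45·(+0.6)] / -4000 = +0.004250
Flow direction (−∇h) has components (+0.01550 E, -0.004250 N).
Azimuth = atan2(E, N) = atan2(+0.01550, -0.004250) = 105.3° ≈ 105°.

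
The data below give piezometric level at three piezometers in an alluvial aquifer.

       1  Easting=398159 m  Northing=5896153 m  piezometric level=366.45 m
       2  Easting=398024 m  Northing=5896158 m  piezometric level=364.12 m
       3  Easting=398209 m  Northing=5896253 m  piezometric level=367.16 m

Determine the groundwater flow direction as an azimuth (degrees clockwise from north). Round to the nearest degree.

Three-point gradient (reference 1): Δ to 2 = (-135, 5, -2.33), Δ to 3 = (50, 100, +0.71).
∂h/∂x = +0.01720, ∂h/∂y = -0.001502 (det = -13750).
Flow direction (−∇h) has components (-0.01720 E, +0.001502 N).
Azimuth = atan2(E, N) = atan2(-0.01720, +0.001502) = 275.0° ≈ 275°.

275°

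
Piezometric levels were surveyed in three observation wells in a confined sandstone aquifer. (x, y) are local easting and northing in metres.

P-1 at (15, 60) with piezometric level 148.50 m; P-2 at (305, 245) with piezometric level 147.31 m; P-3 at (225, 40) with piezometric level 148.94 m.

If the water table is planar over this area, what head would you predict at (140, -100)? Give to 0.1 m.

Differences from P-1: to P-2 (Δx, Δy, Δh) = (290, 185, -1.19); to P-3 = (210, -20, +0.44).
Solve a·Δx + b·Δy = Δh: det = 290·(-20) − 210·185 = -44650.
∂h/∂x = [(-1.19)·(-20) − (+0.44)·185] / -44650 = +0.001290
∂h/∂y = [290·(+0.44) − 210·(-1.19)] / -44650 = -0.008455
h(140, -100) = 148.50 + (+0.001290)·(125) + (-0.008455)·(-160) = 148.50 +0.161 +1.353 = 150.014 m.

150.0 m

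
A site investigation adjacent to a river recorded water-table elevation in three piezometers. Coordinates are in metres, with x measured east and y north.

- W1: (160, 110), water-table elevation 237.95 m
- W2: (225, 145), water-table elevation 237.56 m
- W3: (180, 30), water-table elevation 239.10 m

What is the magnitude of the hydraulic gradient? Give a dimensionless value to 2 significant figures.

Taking W1 as reference: W2−W1 = (65, 35, -0.39); W3−W1 = (20, -80, +1.15).
Solve a·Δx + b·Δy = Δh: det = 65·(-80) − 20·35 = -5900.
∂h/∂x = [(-0.39)·(-80) − (+1.15)·35] / -5900 = +0.001534
∂h/∂y = [65·(+1.15) − 20·(-0.39)] / -5900 = -0.01399
|∇h| = √(0.001534² + -0.01399²) = 0.01407

0.014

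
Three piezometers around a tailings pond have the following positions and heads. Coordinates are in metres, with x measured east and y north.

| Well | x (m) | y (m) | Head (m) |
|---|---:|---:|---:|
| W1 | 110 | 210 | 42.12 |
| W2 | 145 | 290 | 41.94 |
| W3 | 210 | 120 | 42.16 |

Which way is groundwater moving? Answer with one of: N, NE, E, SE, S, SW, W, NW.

NE

With h = a·x + b·y + c and W1 as origin, the differences give:
  35·a + 80·b = -0.18
  100·a + (-90)·b = +0.04
Eliminate b (×(-90) and ×80, subtract): -11150·a = 13.000 → a = ∂h/∂x = -0.001166
Back-substitute: b = ∂h/∂y = -0.001740.
Flow = −∇h = (+0.001166 east, +0.001740 north), which points northeast.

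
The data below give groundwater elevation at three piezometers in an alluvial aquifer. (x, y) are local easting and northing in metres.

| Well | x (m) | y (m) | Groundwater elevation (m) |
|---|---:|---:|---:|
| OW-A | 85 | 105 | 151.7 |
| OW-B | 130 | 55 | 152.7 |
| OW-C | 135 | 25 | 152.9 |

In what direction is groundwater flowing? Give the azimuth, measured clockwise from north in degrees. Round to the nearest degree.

281°

Differences from OW-A: to OW-B (Δx, Δy, Δh) = (45, -50, +1.0); to OW-C = (50, -80, +1.2).
Solve a·Δx + b·Δy = Δh: det = 45·(-80) − 50·(-50) = -1100.
∂h/∂x = [(+1.0)·(-80) − (+1.2)·(-50)] / -1100 = +0.01818
∂h/∂y = [45·(+1.2) − 50·(+1.0)] / -1100 = -0.003636
Flow direction (−∇h) has components (-0.01818 E, +0.003636 N).
Azimuth = atan2(E, N) = atan2(-0.01818, +0.003636) = 281.3° ≈ 281°.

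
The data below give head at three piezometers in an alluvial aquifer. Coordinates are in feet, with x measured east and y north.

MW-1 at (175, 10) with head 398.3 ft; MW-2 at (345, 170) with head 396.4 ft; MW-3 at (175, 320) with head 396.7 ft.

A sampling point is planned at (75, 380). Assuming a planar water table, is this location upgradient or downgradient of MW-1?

Three-point gradient (reference MW-1): Δ to MW-2 = (170, 160, -1.9), Δ to MW-3 = (0, 310, -1.6).
∂h/∂x = -0.006319, ∂h/∂y = -0.005161 (det = 52700).
Head at (75, 380) = 398.3 + (-0.006319)·(-100) + (-0.005161)·(370) = 397.02 ft.
That is lower than the 398.3 ft at MW-1, so the point is downgradient.

downgradient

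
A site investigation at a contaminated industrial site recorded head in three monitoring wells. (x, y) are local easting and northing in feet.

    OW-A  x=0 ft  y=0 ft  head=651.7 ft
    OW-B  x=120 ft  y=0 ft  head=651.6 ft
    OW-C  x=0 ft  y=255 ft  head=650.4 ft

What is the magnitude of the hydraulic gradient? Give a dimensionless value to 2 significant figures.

∂h/∂x = (651.6 − 651.7) / (120 − 0) = -0.0008333
∂h/∂y = (650.4 − 651.7) / (255 − 0) = -0.005098
|∇h| = √(-0.0008333² + -0.005098²) = 0.005166

0.0052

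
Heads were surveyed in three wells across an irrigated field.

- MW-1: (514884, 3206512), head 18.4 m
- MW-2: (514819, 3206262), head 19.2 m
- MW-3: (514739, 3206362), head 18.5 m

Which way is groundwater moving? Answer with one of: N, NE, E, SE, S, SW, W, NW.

NW

Three-point gradient (reference MW-1): Δ to MW-2 = (-65, -250, +0.8), Δ to MW-3 = (-145, -150, +0.1).
∂h/∂x = +0.003585, ∂h/∂y = -0.004132 (det = -26500).
Flow = −∇h = (-0.003585 east, +0.004132 north), which points northwest.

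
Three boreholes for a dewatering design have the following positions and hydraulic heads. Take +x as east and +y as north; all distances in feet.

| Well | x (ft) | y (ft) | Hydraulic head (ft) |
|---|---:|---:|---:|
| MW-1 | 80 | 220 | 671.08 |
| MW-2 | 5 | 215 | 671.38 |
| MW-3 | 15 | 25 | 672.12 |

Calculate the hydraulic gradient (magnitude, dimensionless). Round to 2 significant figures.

0.0055

Taking MW-1 as reference: MW-2−MW-1 = (-75, -5, +0.30); MW-3−MW-1 = (-65, -195, +1.04).
Determinant of the coordinate differences = (-75)·(-195) − (-65)·(-5) = 14300.
∂h/∂x = [(+0.30)·(-195) − (+1.04)·(-5)] / 14300 = -0.003727
∂h/∂y = [(-75)·(+1.04) − (-65)·(+0.30)] / 14300 = -0.004091
|∇h| = √(-0.003727² + -0.004091²) = 0.005534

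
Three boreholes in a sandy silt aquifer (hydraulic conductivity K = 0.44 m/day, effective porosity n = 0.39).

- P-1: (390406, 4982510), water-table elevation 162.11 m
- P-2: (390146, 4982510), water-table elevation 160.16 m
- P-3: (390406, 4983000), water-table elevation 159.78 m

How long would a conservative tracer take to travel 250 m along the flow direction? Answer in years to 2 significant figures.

68 years

∂h/∂x = (160.16 − 162.11) / (390146 − 390406) = +0.007500
∂h/∂y = (159.78 − 162.11) / (4983000 − 4982510) = -0.004755
|∇h| = √(0.007500² + -0.004755²) = 0.00888
Seepage velocity v = K·i/n = 0.44 × 0.00888 / 0.39 = 0.01002 m/day.
t = 250 / 0.01002 = 2.495e+04 days = 68.3 years.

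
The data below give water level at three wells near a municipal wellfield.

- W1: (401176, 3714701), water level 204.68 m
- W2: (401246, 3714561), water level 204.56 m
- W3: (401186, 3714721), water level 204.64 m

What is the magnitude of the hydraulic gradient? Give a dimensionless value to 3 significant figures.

0.00291

Three-point gradient (reference W1): Δ to W2 = (70, -140, -0.12), Δ to W3 = (10, 20, -0.04).
∂h/∂x = -0.002857, ∂h/∂y = -0.0005714 (det = 2800).
|∇h| = √(-0.002857² + -0.0005714²) = 0.002914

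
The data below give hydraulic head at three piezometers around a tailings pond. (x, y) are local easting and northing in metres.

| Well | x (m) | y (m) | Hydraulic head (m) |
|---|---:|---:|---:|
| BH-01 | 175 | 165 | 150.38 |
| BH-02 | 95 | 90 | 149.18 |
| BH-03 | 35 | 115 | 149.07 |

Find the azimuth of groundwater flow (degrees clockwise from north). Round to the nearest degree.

Differences from BH-01: to BH-02 (Δx, Δy, Δh) = (-80, -75, -1.20); to BH-03 = (-140, -50, -1.31).
Solve a·Δx + b·Δy = Δh: det = (-80)·(-50) − (-140)·(-75) = -6500.
∂h/∂x = [(-1.20)·(-50) − (-1.31)·(-75)] / -6500 = +0.005885
∂h/∂y = [(-80)·(-1.31) − (-140)·(-1.20)] / -6500 = +0.009723
Flow direction (−∇h) has components (-0.005885 E, -0.009723 N).
Azimuth = atan2(E, N) = atan2(-0.005885, -0.009723) = 211.2° ≈ 211°.

211°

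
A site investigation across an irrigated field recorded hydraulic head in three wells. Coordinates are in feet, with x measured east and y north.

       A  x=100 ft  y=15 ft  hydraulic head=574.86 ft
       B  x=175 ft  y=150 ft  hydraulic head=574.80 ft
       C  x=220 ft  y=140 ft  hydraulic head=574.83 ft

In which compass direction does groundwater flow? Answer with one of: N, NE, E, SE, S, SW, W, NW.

Differences from A: to B (Δx, Δy, Δh) = (75, 135, -0.06); to C = (120, 125, -0.03).
Determinant of the coordinate differences = 75·125 − 120·135 = -6825.
∂h/∂x = [(-0.06)·125 − (-0.03)·135] / -6825 = +0.0005055
∂h/∂y = [75·(-0.03) − 120·(-0.06)] / -6825 = -0.0007253
Flow = −∇h = (-0.0005055 east, +0.0007253 north), which points northwest.

NW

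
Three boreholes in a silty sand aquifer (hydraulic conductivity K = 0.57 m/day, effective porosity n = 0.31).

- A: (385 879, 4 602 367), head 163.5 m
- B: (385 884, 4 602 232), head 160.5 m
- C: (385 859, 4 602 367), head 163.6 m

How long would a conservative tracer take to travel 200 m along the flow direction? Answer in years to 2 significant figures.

13 years

Differences from A: to B (Δx, Δy, Δh) = (5, -135, -3.0); to C = (-20, 0, +0.1).
Determinant of the coordinate differences = 5·0 − (-20)·(-135) = -2700.
∂h/∂x = [(-3.0)·0 − (+0.1)·(-135)] / -2700 = -0.005000
∂h/∂y = [5·(+0.1) − (-20)·(-3.0)] / -2700 = +0.02204
|∇h| = √(-0.005000² + 0.02204²) = 0.0226
Seepage velocity v = K·i/n = 0.57 × 0.0226 / 0.31 = 0.04155 m/day.
t = 200 / 0.04155 = 4813 days = 13.2 years.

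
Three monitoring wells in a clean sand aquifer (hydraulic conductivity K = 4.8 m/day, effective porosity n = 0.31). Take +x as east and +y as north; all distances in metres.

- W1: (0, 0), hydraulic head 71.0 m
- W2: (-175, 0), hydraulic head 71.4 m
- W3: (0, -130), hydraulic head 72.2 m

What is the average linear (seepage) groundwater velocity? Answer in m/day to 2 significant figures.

0.15 m/day

∂h/∂x = (71.4 − 71.0) / (-175 − 0) = -0.002286
∂h/∂y = (72.2 − 71.0) / (-130 − 0) = -0.009231
|∇h| = √(-0.002286² + -0.009231²) = 0.00951
Seepage velocity v = K·i/n = 4.8 × 0.00951 / 0.31 = 0.1473 m/day.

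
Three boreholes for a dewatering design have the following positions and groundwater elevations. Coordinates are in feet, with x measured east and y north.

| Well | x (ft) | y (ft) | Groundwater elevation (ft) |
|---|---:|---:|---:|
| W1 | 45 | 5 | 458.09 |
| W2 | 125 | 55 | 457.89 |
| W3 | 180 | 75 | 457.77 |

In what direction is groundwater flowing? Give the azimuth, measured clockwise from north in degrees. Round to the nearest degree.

055°

Taking W1 as reference: W2−W1 = (80, 50, -0.20); W3−W1 = (135, 70, -0.32).
Determinant of the coordinate differences = 80·70 − 135·50 = -1150.
∂h/∂x = [(-0.20)·70 − (-0.32)·50] / -1150 = -0.001739
∂h/∂y = [80·(-0.32) − 135·(-0.20)] / -1150 = -0.001217
Flow direction (−∇h) has components (+0.001739 E, +0.001217 N).
Azimuth = atan2(E, N) = atan2(+0.001739, +0.001217) = 55.0° ≈ 055°.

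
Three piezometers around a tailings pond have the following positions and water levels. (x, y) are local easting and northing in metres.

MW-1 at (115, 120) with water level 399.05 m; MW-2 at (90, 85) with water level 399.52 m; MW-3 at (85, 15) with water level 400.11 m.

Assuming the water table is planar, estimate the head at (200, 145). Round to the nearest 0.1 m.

With h = a·x + b·y + c and MW-1 as origin, the differences give:
  (-25)·a + (-35)·b = +0.47
  (-30)·a + (-105)·b = +1.06
Eliminate b (×(-105) and ×(-35), subtract): 1575·a = -12.250 → a = ∂h/∂x = -0.007778
Back-substitute: b = ∂h/∂y = -0.007873.
h(200, 145) = 399.05 + (-0.007778)·(85) + (-0.007873)·(25) = 399.05 -0.661 -0.197 = 398.192 m.

398.2 m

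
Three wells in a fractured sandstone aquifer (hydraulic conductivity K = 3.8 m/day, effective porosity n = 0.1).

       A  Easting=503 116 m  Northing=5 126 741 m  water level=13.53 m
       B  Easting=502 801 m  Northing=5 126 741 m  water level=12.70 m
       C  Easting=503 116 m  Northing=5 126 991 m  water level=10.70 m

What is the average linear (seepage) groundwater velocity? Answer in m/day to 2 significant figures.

0.44 m/day

∂h/∂x = (12.70 − 13.53) / (502801 − 503116) = +0.002635
∂h/∂y = (10.70 − 13.53) / (5126991 − 5126741) = -0.01132
|∇h| = √(0.002635² + -0.01132²) = 0.01162
Seepage velocity v = K·i/n = 3.8 × 0.01162 / 0.1 = 0.4416 m/day.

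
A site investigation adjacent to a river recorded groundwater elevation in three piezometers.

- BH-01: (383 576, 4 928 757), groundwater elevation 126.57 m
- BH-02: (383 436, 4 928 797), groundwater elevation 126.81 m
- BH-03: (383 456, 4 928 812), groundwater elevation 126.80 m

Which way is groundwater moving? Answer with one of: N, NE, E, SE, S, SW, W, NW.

SE

Three-point gradient (reference BH-01): Δ to BH-02 = (-140, 40, +0.24), Δ to BH-03 = (-120, 55, +0.23).
∂h/∂x = -0.001379, ∂h/∂y = +0.001172 (det = -2900).
Flow = −∇h = (+0.001379 east, -0.001172 north), which points southeast.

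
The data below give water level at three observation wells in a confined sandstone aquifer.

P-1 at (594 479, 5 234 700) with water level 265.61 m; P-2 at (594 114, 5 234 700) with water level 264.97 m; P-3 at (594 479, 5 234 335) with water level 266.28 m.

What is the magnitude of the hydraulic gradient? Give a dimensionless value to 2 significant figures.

∂h/∂x = (264.97 − 265.61) / (594114 − 594479) = +0.001753
∂h/∂y = (266.28 − 265.61) / (5234335 − 5234700) = -0.001836
|∇h| = √(0.001753² + -0.001836²) = 0.002538

0.0025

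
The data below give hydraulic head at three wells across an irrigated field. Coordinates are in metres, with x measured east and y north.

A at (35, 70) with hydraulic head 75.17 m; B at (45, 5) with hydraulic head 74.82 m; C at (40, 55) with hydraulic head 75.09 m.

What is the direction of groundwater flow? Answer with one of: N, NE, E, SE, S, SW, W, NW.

Three-point gradient (reference A): Δ to B = (10, -65, -0.35), Δ to C = (5, -15, -0.08).
∂h/∂x = +0.0002857, ∂h/∂y = +0.005429 (det = 175).
Flow = −∇h = (-0.0002857 east, -0.005429 north), which points south.

S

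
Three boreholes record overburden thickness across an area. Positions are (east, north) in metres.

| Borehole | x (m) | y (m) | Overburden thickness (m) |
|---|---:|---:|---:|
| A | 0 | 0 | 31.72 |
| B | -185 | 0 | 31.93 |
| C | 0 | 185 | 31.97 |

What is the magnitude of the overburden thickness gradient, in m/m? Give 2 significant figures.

∂d/∂x = (31.93 − 31.72) / (-185 − 0) = -0.001135
∂d/∂y = (31.97 − 31.72) / (185 − 0) = +0.001351
|∇f| = √(-0.001135² + 0.001351²) = 0.001764 m/m

0.0018 m/m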